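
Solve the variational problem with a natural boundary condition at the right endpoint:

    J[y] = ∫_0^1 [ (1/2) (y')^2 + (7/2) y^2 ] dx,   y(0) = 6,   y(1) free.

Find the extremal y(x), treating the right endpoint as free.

The Lagrangian L = (1/2) (y')^2 + (7/2) y^2 gives
    ∂L/∂y = 7 y,   ∂L/∂y' = y'.
Euler-Lagrange: y'' − 7 y = 0.
With k = sqrt(7), the general solution is
    y(x) = A cosh(sqrt(7) x) + B sinh(sqrt(7) x).
Fixed left endpoint y(0) = 6 ⇒ A = 6.
The right endpoint x = 1 is free, so the natural (transversality) condition is ∂L/∂y' |_{x=1} = 0, i.e. y'(1) = 0.
Compute y'(x) = A k sinh(k x) + B k cosh(k x), so
    y'(1) = A k sinh(k·1) + B k cosh(k·1) = 0
    ⇒ B = −A tanh(k·1) = − 6 tanh(sqrt(7)·1).
Therefore the extremal is
    y(x) = 6 cosh(sqrt(7) x) − 6 tanh(sqrt(7)·1) sinh(sqrt(7) x).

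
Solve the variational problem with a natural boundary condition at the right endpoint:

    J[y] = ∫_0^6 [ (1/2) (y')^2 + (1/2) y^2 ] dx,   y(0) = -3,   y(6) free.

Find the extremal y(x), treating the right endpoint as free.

The Lagrangian L = (1/2) (y')^2 + (1/2) y^2 gives
    ∂L/∂y = 1 y,   ∂L/∂y' = y'.
Euler-Lagrange: y'' − y = 0.
With k = 1, the general solution is
    y(x) = A cosh(x) + B sinh(x).
Fixed left endpoint y(0) = -3 ⇒ A = -3.
The right endpoint x = 6 is free, so the natural (transversality) condition is ∂L/∂y' |_{x=6} = 0, i.e. y'(6) = 0.
Compute y'(x) = A k sinh(k x) + B k cosh(k x), so
    y'(6) = A k sinh(k·6) + B k cosh(k·6) = 0
    ⇒ B = −A tanh(k·6) = 3 tanh(1·6).
Therefore the extremal is
    y(x) = −3 cosh(1 x) + 3 tanh(1·6) sinh(1 x).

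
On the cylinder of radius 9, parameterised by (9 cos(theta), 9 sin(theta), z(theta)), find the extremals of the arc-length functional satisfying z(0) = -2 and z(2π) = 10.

Parameterise the cylinder of radius R = 9 as
    r(θ) = (9 cos θ, 9 sin θ, z(θ)).
The arc-length element is
    ds = sqrt(81 + (dz/dθ)^2) dθ,
so the Lagrangian is L = sqrt(81 + z'^2).
L depends on z' only, not on z or θ, so ∂L/∂z = 0 and
    ∂L/∂z' = z' / sqrt(81 + z'^2).
The Euler-Lagrange equation gives
    d/dθ( z' / sqrt(81 + z'^2) ) = 0,
so z' is constant. Integrating once:
    z(θ) = a θ + b,
a helix on the cylinder (a straight line when the cylinder is unrolled). The constants a, b are determined by the endpoint conditions.
With endpoint conditions z(0) = -2 and z(2π) = 10: from z(0) = b we get b = -2, and a·2π + -2 = 10 gives a = 6/π, so
    z(θ) = (6/π) θ − 2.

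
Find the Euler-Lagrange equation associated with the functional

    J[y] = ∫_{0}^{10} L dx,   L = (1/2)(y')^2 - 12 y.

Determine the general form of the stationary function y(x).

The Lagrangian is L = (1/2)(y')^2 - 12 y.
∂L/∂y = -12.
∂L/∂y' = y'.
The Euler-Lagrange equation d/dx(∂L/∂y') − ∂L/∂y = 0 becomes:
    y'' + 12 = 0
General solution: y(x) = -6 x^2 + A x + B, where A and B are arbitrary constants fixed by the endpoint conditions.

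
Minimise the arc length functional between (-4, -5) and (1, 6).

Arc-length functional: J[y] = ∫ sqrt(1 + (y')^2) dx.
Lagrangian L = sqrt(1 + (y')^2) has no explicit y dependence, so ∂L/∂y = 0 and the Euler-Lagrange equation gives
    d/dx( y' / sqrt(1 + (y')^2) ) = 0  ⇒  y' / sqrt(1 + (y')^2) = const.
Hence y' is constant, so y(x) is affine.
Fitting the endpoints (-4, -5) and (1, 6):
    slope m = (6 − (-5)) / (1 − (-4)) = 11/5,
    intercept c = (-5) − m·(-4) = 19/5.
Extremal: y(x) = (11/5) x + 19/5.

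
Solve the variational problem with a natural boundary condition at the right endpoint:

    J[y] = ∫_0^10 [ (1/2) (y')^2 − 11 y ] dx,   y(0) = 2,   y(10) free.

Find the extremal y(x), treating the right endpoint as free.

The Lagrangian L = (1/2) (y')^2 − 11 y gives
    ∂L/∂y = −11,   ∂L/∂y' = y'.
Euler-Lagrange: d/dx(y') − (−11) = 0, i.e. y'' + 11 = 0, so
    y(x) = −(11/2) x^2 + C1 x + C2.
Fixed left endpoint y(0) = 2 ⇒ C2 = 2.
The right endpoint x = 10 is free, so the natural (transversality) condition is ∂L/∂y' |_{x=10} = 0, i.e. y'(10) = 0.
Compute y'(x) = −11 x + C1, so y'(10) = −110 + C1 = 0 ⇒ C1 = 110.
Therefore the extremal is
    y(x) = −(11/2) x^2 + 110 x + 2.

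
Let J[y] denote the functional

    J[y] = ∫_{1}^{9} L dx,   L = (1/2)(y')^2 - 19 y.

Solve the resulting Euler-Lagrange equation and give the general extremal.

The Lagrangian is L = (1/2)(y')^2 - 19 y.
∂L/∂y = -19.
∂L/∂y' = y'.
The Euler-Lagrange equation d/dx(∂L/∂y') − ∂L/∂y = 0 becomes:
    y'' + 19 = 0
General solution: y(x) = -(19/2) x^2 + A x + B, where A and B are arbitrary constants fixed by the endpoint conditions.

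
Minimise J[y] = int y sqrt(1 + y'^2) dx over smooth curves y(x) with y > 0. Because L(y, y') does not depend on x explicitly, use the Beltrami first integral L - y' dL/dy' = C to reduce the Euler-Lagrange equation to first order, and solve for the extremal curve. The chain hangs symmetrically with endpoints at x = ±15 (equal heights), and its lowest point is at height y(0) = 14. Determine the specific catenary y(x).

The Lagrangian L(y, y') = y sqrt(1 + y'^2) has no explicit x dependence, so the Beltrami identity applies:
    L − y' ∂L/∂y' = C.
Compute ∂L/∂y' = y · y' / sqrt(1 + y'^2). Then
    L − y' ∂L/∂y'
    = y sqrt(1 + y'^2) − y · y'^2 / sqrt(1 + y'^2)
    = y (1 + y'^2 − y'^2) / sqrt(1 + y'^2)
    = y / sqrt(1 + y'^2) = C.
Squaring gives y^2 = C^2 (1 + y'^2), i.e.
    y'^2 = y^2 / C^2 − 1.
Separating variables,
    dy / sqrt(y^2 − C^2) = dx / C,
and integrating gives arccosh(y / C) = (x − a)/C, so
    y(x) = C cosh((x − a)/C),
the catenary. The constants C and a are fixed by the two endpoint conditions (and, for the hanging-chain problem, the length constraint selects C).
Now fit the given data. The endpoints x = ±15 are symmetric at equal height, so the catenary is even about its minimum: a = 0 and y(x) = C cosh(x/C). The lowest point is y(0) = C cosh(0) = C, and we are told y(0) = 14, so C = 14. Therefore
    y(x) = 14 cosh(x/14),
and at the endpoints
    y(±15) = 14 cosh(15/14).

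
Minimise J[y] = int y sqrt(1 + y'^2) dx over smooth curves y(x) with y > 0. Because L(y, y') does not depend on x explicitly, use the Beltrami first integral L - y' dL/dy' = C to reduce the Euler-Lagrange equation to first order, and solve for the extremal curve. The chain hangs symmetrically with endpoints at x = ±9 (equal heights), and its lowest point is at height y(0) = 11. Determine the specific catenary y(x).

The Lagrangian L(y, y') = y sqrt(1 + y'^2) has no explicit x dependence, so the Beltrami identity applies:
    L − y' ∂L/∂y' = C.
Compute ∂L/∂y' = y · y' / sqrt(1 + y'^2). Then
    L − y' ∂L/∂y'
    = y sqrt(1 + y'^2) − y · y'^2 / sqrt(1 + y'^2)
    = y (1 + y'^2 − y'^2) / sqrt(1 + y'^2)
    = y / sqrt(1 + y'^2) = C.
Squaring gives y^2 = C^2 (1 + y'^2), i.e.
    y'^2 = y^2 / C^2 − 1.
Separating variables,
    dy / sqrt(y^2 − C^2) = dx / C,
and integrating gives arccosh(y / C) = (x − a)/C, so
    y(x) = C cosh((x − a)/C),
the catenary. The constants C and a are fixed by the two endpoint conditions (and, for the hanging-chain problem, the length constraint selects C).
Now fit the given data. The endpoints x = ±9 are symmetric at equal height, so the catenary is even about its minimum: a = 0 and y(x) = C cosh(x/C). The lowest point is y(0) = C cosh(0) = C, and we are told y(0) = 11, so C = 11. Therefore
    y(x) = 11 cosh(x/11),
and at the endpoints
    y(±9) = 11 cosh(9/11).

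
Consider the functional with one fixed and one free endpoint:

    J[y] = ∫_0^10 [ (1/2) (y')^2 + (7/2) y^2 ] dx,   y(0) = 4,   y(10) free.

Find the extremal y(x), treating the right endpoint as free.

The Lagrangian L = (1/2) (y')^2 + (7/2) y^2 gives
    ∂L/∂y = 7 y,   ∂L/∂y' = y'.
Euler-Lagrange: y'' − 7 y = 0.
With k = sqrt(7), the general solution is
    y(x) = A cosh(sqrt(7) x) + B sinh(sqrt(7) x).
Fixed left endpoint y(0) = 4 ⇒ A = 4.
The right endpoint x = 10 is free, so the natural (transversality) condition is ∂L/∂y' |_{x=10} = 0, i.e. y'(10) = 0.
Compute y'(x) = A k sinh(k x) + B k cosh(k x), so
    y'(10) = A k sinh(k·10) + B k cosh(k·10) = 0
    ⇒ B = −A tanh(k·10) = − 4 tanh(sqrt(7)·10).
Therefore the extremal is
    y(x) = 4 cosh(sqrt(7) x) − 4 tanh(sqrt(7)·10) sinh(sqrt(7) x).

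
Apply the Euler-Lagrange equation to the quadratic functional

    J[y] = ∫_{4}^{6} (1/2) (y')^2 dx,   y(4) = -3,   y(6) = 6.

The Lagrangian is L = (1/2) (y')^2.
Compute ∂L/∂y = 0, ∂L/∂y' = y'.
The Euler-Lagrange equation d/dx(∂L/∂y') − ∂L/∂y = 0 reduces to
    y'' = 0.
Its general solution is
    y(x) = A x + B,
with A, B fixed by the endpoint conditions.
Applying the endpoint conditions y(4) = -3 and y(6) = 6: solve A·4 + B = -3 and A·6 + B = 6. Subtracting gives A(6 − 4) = 6 − -3, so A = 9/2, and B = -3 − A·4 = -21. Therefore
    y(x) = (9/2) x - 21.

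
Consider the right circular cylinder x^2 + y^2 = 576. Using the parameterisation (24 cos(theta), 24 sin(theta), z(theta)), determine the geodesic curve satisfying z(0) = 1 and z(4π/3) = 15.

Parameterise the cylinder of radius R = 24 as
    r(θ) = (24 cos θ, 24 sin θ, z(θ)).
The arc-length element is
    ds = sqrt(576 + (dz/dθ)^2) dθ,
so the Lagrangian is L = sqrt(576 + z'^2).
L depends on z' only, not on z or θ, so ∂L/∂z = 0 and
    ∂L/∂z' = z' / sqrt(576 + z'^2).
The Euler-Lagrange equation gives
    d/dθ( z' / sqrt(576 + z'^2) ) = 0,
so z' is constant. Integrating once:
    z(θ) = a θ + b,
a helix on the cylinder (a straight line when the cylinder is unrolled). The constants a, b are determined by the endpoint conditions.
With endpoint conditions z(0) = 1 and z(4π/3) = 15: from z(0) = b we get b = 1, and a·4π/3 + 1 = 15 gives a = 21/(2π), so
    z(θ) = (21/(2π)) θ + 1.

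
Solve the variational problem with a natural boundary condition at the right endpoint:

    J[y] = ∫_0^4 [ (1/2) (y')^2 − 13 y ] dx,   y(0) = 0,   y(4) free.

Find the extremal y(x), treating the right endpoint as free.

The Lagrangian L = (1/2) (y')^2 − 13 y gives
    ∂L/∂y = −13,   ∂L/∂y' = y'.
Euler-Lagrange: d/dx(y') − (−13) = 0, i.e. y'' + 13 = 0, so
    y(x) = −(13/2) x^2 + C1 x + C2.
Fixed left endpoint y(0) = 0 ⇒ C2 = 0.
The right endpoint x = 4 is free, so the natural (transversality) condition is ∂L/∂y' |_{x=4} = 0, i.e. y'(4) = 0.
Compute y'(x) = −13 x + C1, so y'(4) = −52 + C1 = 0 ⇒ C1 = 52.
Therefore the extremal is
    y(x) = −(13/2) x^2 + 52 x.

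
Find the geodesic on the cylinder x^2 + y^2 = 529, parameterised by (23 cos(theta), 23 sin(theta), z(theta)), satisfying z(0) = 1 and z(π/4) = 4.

Parameterise the cylinder of radius R = 23 as
    r(θ) = (23 cos θ, 23 sin θ, z(θ)).
The arc-length element is
    ds = sqrt(529 + (dz/dθ)^2) dθ,
so the Lagrangian is L = sqrt(529 + z'^2).
L depends on z' only, not on z or θ, so ∂L/∂z = 0 and
    ∂L/∂z' = z' / sqrt(529 + z'^2).
The Euler-Lagrange equation gives
    d/dθ( z' / sqrt(529 + z'^2) ) = 0,
so z' is constant. Integrating once:
    z(θ) = a θ + b,
a helix on the cylinder (a straight line when the cylinder is unrolled). The constants a, b are determined by the endpoint conditions.
With endpoint conditions z(0) = 1 and z(π/4) = 4: from z(0) = b we get b = 1, and a·π/4 + 1 = 4 gives a = 12/π, so
    z(θ) = (12/π) θ + 1.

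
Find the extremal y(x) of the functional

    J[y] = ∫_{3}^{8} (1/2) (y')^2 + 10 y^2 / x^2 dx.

The Lagrangian is L = (1/2) (y')^2 + 10 y^2 / x^2.
Compute ∂L/∂y = 20y/x^2, ∂L/∂y' = y'.
The Euler-Lagrange equation d/dx(∂L/∂y') − ∂L/∂y = 0 reduces to
    y'' − 20/x^2 · y = 0  (x > 0).
Its general solution is
    y(x) = A x^5 + B x^(-4),
with A, B fixed by the endpoint conditions.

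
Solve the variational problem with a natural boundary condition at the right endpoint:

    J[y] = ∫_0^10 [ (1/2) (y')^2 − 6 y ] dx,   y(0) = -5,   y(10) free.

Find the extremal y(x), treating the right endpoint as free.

The Lagrangian L = (1/2) (y')^2 − 6 y gives
    ∂L/∂y = −6,   ∂L/∂y' = y'.
Euler-Lagrange: d/dx(y') − (−6) = 0, i.e. y'' + 6 = 0, so
    y(x) = −(6/2) x^2 + C1 x + C2.
Fixed left endpoint y(0) = -5 ⇒ C2 = -5.
The right endpoint x = 10 is free, so the natural (transversality) condition is ∂L/∂y' |_{x=10} = 0, i.e. y'(10) = 0.
Compute y'(x) = −6 x + C1, so y'(10) = −60 + C1 = 0 ⇒ C1 = 60.
Therefore the extremal is
    y(x) = −3 x^2 + 60 x − 5.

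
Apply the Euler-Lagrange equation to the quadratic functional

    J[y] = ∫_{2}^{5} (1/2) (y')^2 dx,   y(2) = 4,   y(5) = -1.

The Lagrangian is L = (1/2) (y')^2.
Compute ∂L/∂y = 0, ∂L/∂y' = y'.
The Euler-Lagrange equation d/dx(∂L/∂y') − ∂L/∂y = 0 reduces to
    y'' = 0.
Its general solution is
    y(x) = A x + B,
with A, B fixed by the endpoint conditions.
Applying the endpoint conditions y(2) = 4 and y(5) = -1: solve A·2 + B = 4 and A·5 + B = -1. Subtracting gives A(5 − 2) = -1 − 4, so A = -5/3, and B = 4 − A·2 = 22/3. Therefore
    y(x) = (-5/3) x + 22/3.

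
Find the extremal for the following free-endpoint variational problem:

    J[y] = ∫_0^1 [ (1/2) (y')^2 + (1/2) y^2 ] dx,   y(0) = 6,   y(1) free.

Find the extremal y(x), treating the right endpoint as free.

The Lagrangian L = (1/2) (y')^2 + (1/2) y^2 gives
    ∂L/∂y = 1 y,   ∂L/∂y' = y'.
Euler-Lagrange: y'' − y = 0.
With k = 1, the general solution is
    y(x) = A cosh(x) + B sinh(x).
Fixed left endpoint y(0) = 6 ⇒ A = 6.
The right endpoint x = 1 is free, so the natural (transversality) condition is ∂L/∂y' |_{x=1} = 0, i.e. y'(1) = 0.
Compute y'(x) = A k sinh(k x) + B k cosh(k x), so
    y'(1) = A k sinh(k·1) + B k cosh(k·1) = 0
    ⇒ B = −A tanh(k·1) = − 6 tanh(1·1).
Therefore the extremal is
    y(x) = 6 cosh(1 x) − 6 tanh(1·1) sinh(1 x).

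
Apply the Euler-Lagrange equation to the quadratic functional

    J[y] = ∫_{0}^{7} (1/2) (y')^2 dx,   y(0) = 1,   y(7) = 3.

The Lagrangian is L = (1/2) (y')^2.
Compute ∂L/∂y = 0, ∂L/∂y' = y'.
The Euler-Lagrange equation d/dx(∂L/∂y') − ∂L/∂y = 0 reduces to
    y'' = 0.
Its general solution is
    y(x) = A x + B,
with A, B fixed by the endpoint conditions.
Applying the endpoint conditions y(0) = 1 and y(7) = 3: solve A·0 + B = 1 and A·7 + B = 3. Subtracting gives A(7 − 0) = 3 − 1, so A = 2/7, and B = 1 − A·0 = 1. Therefore
    y(x) = (2/7) x + 1.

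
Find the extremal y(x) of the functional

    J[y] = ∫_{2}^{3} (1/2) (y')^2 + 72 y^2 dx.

The Lagrangian is L = (1/2) (y')^2 + 72 y^2.
Compute ∂L/∂y = 144y, ∂L/∂y' = y'.
The Euler-Lagrange equation d/dx(∂L/∂y') − ∂L/∂y = 0 reduces to
    y'' − 144 y = 0.
Its general solution is
    y(x) = A e^(12x) + B e^(−12x),
with A, B fixed by the endpoint conditions.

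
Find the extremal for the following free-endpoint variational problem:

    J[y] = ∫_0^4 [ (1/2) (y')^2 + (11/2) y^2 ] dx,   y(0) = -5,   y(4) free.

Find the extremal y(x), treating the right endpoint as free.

The Lagrangian L = (1/2) (y')^2 + (11/2) y^2 gives
    ∂L/∂y = 11 y,   ∂L/∂y' = y'.
Euler-Lagrange: y'' − 11 y = 0.
With k = sqrt(11), the general solution is
    y(x) = A cosh(sqrt(11) x) + B sinh(sqrt(11) x).
Fixed left endpoint y(0) = -5 ⇒ A = -5.
The right endpoint x = 4 is free, so the natural (transversality) condition is ∂L/∂y' |_{x=4} = 0, i.e. y'(4) = 0.
Compute y'(x) = A k sinh(k x) + B k cosh(k x), so
    y'(4) = A k sinh(k·4) + B k cosh(k·4) = 0
    ⇒ B = −A tanh(k·4) = 5 tanh(sqrt(11)·4).
Therefore the extremal is
    y(x) = −5 cosh(sqrt(11) x) + 5 tanh(sqrt(11)·4) sinh(sqrt(11) x).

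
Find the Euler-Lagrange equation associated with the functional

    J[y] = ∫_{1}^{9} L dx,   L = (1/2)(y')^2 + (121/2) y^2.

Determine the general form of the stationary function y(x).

The Lagrangian is L = (1/2)(y')^2 + (121/2) y^2.
∂L/∂y = 121y.
∂L/∂y' = y'.
The Euler-Lagrange equation d/dx(∂L/∂y') − ∂L/∂y = 0 becomes:
    y'' - 121 y = 0
General solution: y(x) = A e^(11x) + B e^(-11x), where A and B are arbitrary constants fixed by the endpoint conditions.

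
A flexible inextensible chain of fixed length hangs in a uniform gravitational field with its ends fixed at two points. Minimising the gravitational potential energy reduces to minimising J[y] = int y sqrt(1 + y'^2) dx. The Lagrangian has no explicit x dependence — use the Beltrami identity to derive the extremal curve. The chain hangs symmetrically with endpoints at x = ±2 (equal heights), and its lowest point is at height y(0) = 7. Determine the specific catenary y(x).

The Lagrangian L(y, y') = y sqrt(1 + y'^2) has no explicit x dependence, so the Beltrami identity applies:
    L − y' ∂L/∂y' = C.
Compute ∂L/∂y' = y · y' / sqrt(1 + y'^2). Then
    L − y' ∂L/∂y'
    = y sqrt(1 + y'^2) − y · y'^2 / sqrt(1 + y'^2)
    = y (1 + y'^2 − y'^2) / sqrt(1 + y'^2)
    = y / sqrt(1 + y'^2) = C.
Squaring gives y^2 = C^2 (1 + y'^2), i.e.
    y'^2 = y^2 / C^2 − 1.
Separating variables,
    dy / sqrt(y^2 − C^2) = dx / C,
and integrating gives arccosh(y / C) = (x − a)/C, so
    y(x) = C cosh((x − a)/C),
the catenary. The constants C and a are fixed by the two endpoint conditions (and, for the hanging-chain problem, the length constraint selects C).
Now fit the given data. The endpoints x = ±2 are symmetric at equal height, so the catenary is even about its minimum: a = 0 and y(x) = C cosh(x/C). The lowest point is y(0) = C cosh(0) = C, and we are told y(0) = 7, so C = 7. Therefore
    y(x) = 7 cosh(x/7),
and at the endpoints
    y(±2) = 7 cosh(2/7).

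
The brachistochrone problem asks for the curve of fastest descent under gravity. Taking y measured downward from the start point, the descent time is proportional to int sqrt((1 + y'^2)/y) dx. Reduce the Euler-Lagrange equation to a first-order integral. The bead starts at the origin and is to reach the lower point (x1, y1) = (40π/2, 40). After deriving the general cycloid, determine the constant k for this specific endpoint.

The Lagrangian L = sqrt((1 + y'^2) / y) has no explicit x dependence, so the Beltrami identity applies:
    L − y' ∂L/∂y' = C.
Compute ∂L/∂y' = y' / sqrt(y (1 + y'^2)).
Substitute:
    sqrt((1 + y'^2)/y) − y'·y' / sqrt(y (1 + y'^2))
    = (1 + y'^2) / sqrt(y (1 + y'^2)) − y'^2 / sqrt(y (1 + y'^2))
    = 1 / sqrt(y (1 + y'^2)) = C.
Squaring and rearranging gives the first integral
    y (1 + y'^2) = 1/C^2 =: k   (constant).
Solving this first-order ODE by the substitution
    y = (k/2)(1 − cos θ)
yields the cycloid parameterisation
    x(θ) = (k/2)(θ − sin θ),   y(θ) = (k/2)(1 − cos θ).
The constant k is fixed by the endpoint condition.
Now fit the given lower endpoint (x1, y1) = (40π/2, 40). At the bottom of the first arch (θ = π), the parametric equations give
    y(π) = (k/2)(1 − cos π) = k,
    x(π) = (k/2)(π − sin π) = kπ/2.
Matching y(π) = 40 gives k = 40, consistent with x(π) = 40π/2. Therefore the specific cycloid is
    x(θ) = (40/2)(θ − sin θ),   y(θ) = (40/2)(1 − cos θ).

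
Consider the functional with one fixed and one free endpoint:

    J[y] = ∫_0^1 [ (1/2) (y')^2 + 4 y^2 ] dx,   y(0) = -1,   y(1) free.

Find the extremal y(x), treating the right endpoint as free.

The Lagrangian L = (1/2) (y')^2 + 4 y^2 gives
    ∂L/∂y = 8 y,   ∂L/∂y' = y'.
Euler-Lagrange: y'' − 8 y = 0.
With k = sqrt(8), the general solution is
    y(x) = A cosh(sqrt(8) x) + B sinh(sqrt(8) x).
Fixed left endpoint y(0) = -1 ⇒ A = -1.
The right endpoint x = 1 is free, so the natural (transversality) condition is ∂L/∂y' |_{x=1} = 0, i.e. y'(1) = 0.
Compute y'(x) = A k sinh(k x) + B k cosh(k x), so
    y'(1) = A k sinh(k·1) + B k cosh(k·1) = 0
    ⇒ B = −A tanh(k·1) = tanh(sqrt(8)·1).
Therefore the extremal is
    y(x) = −cosh(sqrt(8) x) + tanh(sqrt(8)·1) sinh(sqrt(8) x).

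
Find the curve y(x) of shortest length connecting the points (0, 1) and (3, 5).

Arc-length functional: J[y] = ∫ sqrt(1 + (y')^2) dx.
Lagrangian L = sqrt(1 + (y')^2) has no explicit y dependence, so ∂L/∂y = 0 and the Euler-Lagrange equation gives
    d/dx( y' / sqrt(1 + (y')^2) ) = 0  ⇒  y' / sqrt(1 + (y')^2) = const.
Hence y' is constant, so y(x) is affine.
Fitting the endpoints (0, 1) and (3, 5):
    slope m = (5 − 1) / (3 − 0) = 4/3,
    intercept c = 1 − m·0 = 1.
Extremal: y(x) = (4/3) x + 1.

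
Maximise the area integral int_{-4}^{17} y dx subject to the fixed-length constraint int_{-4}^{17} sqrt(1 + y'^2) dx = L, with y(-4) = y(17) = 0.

Set up the augmented Lagrangian using a multiplier λ for the length constraint:
    F(y, y') = y − λ sqrt(1 + y'^2).
F has no explicit x dependence, so the Beltrami identity yields a first integral
    F − y' ∂F/∂y' = C.
Compute ∂F/∂y' = −λ y' / sqrt(1 + y'^2). Then
    y − λ sqrt(1 + y'^2) + λ y'^2 / sqrt(1 + y'^2) = C
    ⇒  y − λ / sqrt(1 + y'^2) = C.
Solving for y' and integrating gives
    (x − a)^2 + (y − b)^2 = λ^2,
a circular arc of radius λ. The constants a, b are determined by the endpoint conditions y(-4) = y(17) = 0, and λ is fixed implicitly by the length constraint
    ∫_{-4}^{17} sqrt(1 + y'^2) dx = L.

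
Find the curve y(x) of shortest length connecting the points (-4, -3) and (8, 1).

Arc-length functional: J[y] = ∫ sqrt(1 + (y')^2) dx.
Lagrangian L = sqrt(1 + (y')^2) has no explicit y dependence, so ∂L/∂y = 0 and the Euler-Lagrange equation gives
    d/dx( y' / sqrt(1 + (y')^2) ) = 0  ⇒  y' / sqrt(1 + (y')^2) = const.
Hence y' is constant, so y(x) is affine.
Fitting the endpoints (-4, -3) and (8, 1):
    slope m = (1 − (-3)) / (8 − (-4)) = 1/3,
    intercept c = (-3) − m·(-4) = -5/3.
Extremal: y(x) = (1/3) x - 5/3.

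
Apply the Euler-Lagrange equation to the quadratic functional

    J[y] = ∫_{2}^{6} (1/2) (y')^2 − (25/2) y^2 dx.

The Lagrangian is L = (1/2) (y')^2 − (25/2) y^2.
Compute ∂L/∂y = -25y, ∂L/∂y' = y'.
The Euler-Lagrange equation d/dx(∂L/∂y') − ∂L/∂y = 0 reduces to
    y'' + 25 y = 0.
Its general solution is
    y(x) = A sin(5x) + B cos(5x),
with A, B fixed by the endpoint conditions.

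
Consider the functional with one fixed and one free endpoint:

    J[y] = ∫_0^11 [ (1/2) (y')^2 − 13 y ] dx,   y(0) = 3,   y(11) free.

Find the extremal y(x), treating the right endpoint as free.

The Lagrangian L = (1/2) (y')^2 − 13 y gives
    ∂L/∂y = −13,   ∂L/∂y' = y'.
Euler-Lagrange: d/dx(y') − (−13) = 0, i.e. y'' + 13 = 0, so
    y(x) = −(13/2) x^2 + C1 x + C2.
Fixed left endpoint y(0) = 3 ⇒ C2 = 3.
The right endpoint x = 11 is free, so the natural (transversality) condition is ∂L/∂y' |_{x=11} = 0, i.e. y'(11) = 0.
Compute y'(x) = −13 x + C1, so y'(11) = −143 + C1 = 0 ⇒ C1 = 143.
Therefore the extremal is
    y(x) = −(13/2) x^2 + 143 x + 3.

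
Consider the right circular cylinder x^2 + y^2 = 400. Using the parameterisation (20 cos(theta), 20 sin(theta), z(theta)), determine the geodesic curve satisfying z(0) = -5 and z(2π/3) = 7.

Parameterise the cylinder of radius R = 20 as
    r(θ) = (20 cos θ, 20 sin θ, z(θ)).
The arc-length element is
    ds = sqrt(400 + (dz/dθ)^2) dθ,
so the Lagrangian is L = sqrt(400 + z'^2).
L depends on z' only, not on z or θ, so ∂L/∂z = 0 and
    ∂L/∂z' = z' / sqrt(400 + z'^2).
The Euler-Lagrange equation gives
    d/dθ( z' / sqrt(400 + z'^2) ) = 0,
so z' is constant. Integrating once:
    z(θ) = a θ + b,
a helix on the cylinder (a straight line when the cylinder is unrolled). The constants a, b are determined by the endpoint conditions.
With endpoint conditions z(0) = -5 and z(2π/3) = 7: from z(0) = b we get b = -5, and a·2π/3 + -5 = 7 gives a = 18/π, so
    z(θ) = (18/π) θ − 5.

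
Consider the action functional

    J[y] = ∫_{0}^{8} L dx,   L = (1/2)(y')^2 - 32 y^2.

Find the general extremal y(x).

The Lagrangian is L = (1/2)(y')^2 - 32 y^2.
∂L/∂y = -64y.
∂L/∂y' = y'.
The Euler-Lagrange equation d/dx(∂L/∂y') − ∂L/∂y = 0 becomes:
    y'' + 64 y = 0
General solution: y(x) = A sin(8x) + B cos(8x), where A and B are arbitrary constants fixed by the endpoint conditions.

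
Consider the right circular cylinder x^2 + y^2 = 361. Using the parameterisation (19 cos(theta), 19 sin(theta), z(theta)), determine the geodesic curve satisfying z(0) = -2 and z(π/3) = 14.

Parameterise the cylinder of radius R = 19 as
    r(θ) = (19 cos θ, 19 sin θ, z(θ)).
The arc-length element is
    ds = sqrt(361 + (dz/dθ)^2) dθ,
so the Lagrangian is L = sqrt(361 + z'^2).
L depends on z' only, not on z or θ, so ∂L/∂z = 0 and
    ∂L/∂z' = z' / sqrt(361 + z'^2).
The Euler-Lagrange equation gives
    d/dθ( z' / sqrt(361 + z'^2) ) = 0,
so z' is constant. Integrating once:
    z(θ) = a θ + b,
a helix on the cylinder (a straight line when the cylinder is unrolled). The constants a, b are determined by the endpoint conditions.
With endpoint conditions z(0) = -2 and z(π/3) = 14: from z(0) = b we get b = -2, and a·π/3 + -2 = 14 gives a = 48/π, so
    z(θ) = (48/π) θ − 2.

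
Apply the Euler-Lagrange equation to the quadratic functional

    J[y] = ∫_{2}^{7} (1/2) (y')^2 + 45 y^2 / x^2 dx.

The Lagrangian is L = (1/2) (y')^2 + 45 y^2 / x^2.
Compute ∂L/∂y = 90y/x^2, ∂L/∂y' = y'.
The Euler-Lagrange equation d/dx(∂L/∂y') − ∂L/∂y = 0 reduces to
    y'' − 90/x^2 · y = 0  (x > 0).
Its general solution is
    y(x) = A x^10 + B x^(-9),
with A, B fixed by the endpoint conditions.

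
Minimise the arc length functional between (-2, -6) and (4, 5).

Arc-length functional: J[y] = ∫ sqrt(1 + (y')^2) dx.
Lagrangian L = sqrt(1 + (y')^2) has no explicit y dependence, so ∂L/∂y = 0 and the Euler-Lagrange equation gives
    d/dx( y' / sqrt(1 + (y')^2) ) = 0  ⇒  y' / sqrt(1 + (y')^2) = const.
Hence y' is constant, so y(x) is affine.
Fitting the endpoints (-2, -6) and (4, 5):
    slope m = (5 − (-6)) / (4 − (-2)) = 11/6,
    intercept c = (-6) − m·(-2) = -7/3.
Extremal: y(x) = (11/6) x - 7/3.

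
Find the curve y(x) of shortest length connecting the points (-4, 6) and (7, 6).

Arc-length functional: J[y] = ∫ sqrt(1 + (y')^2) dx.
Lagrangian L = sqrt(1 + (y')^2) has no explicit y dependence, so ∂L/∂y = 0 and the Euler-Lagrange equation gives
    d/dx( y' / sqrt(1 + (y')^2) ) = 0  ⇒  y' / sqrt(1 + (y')^2) = const.
Hence y' is constant, so y(x) is affine.
Fitting the endpoints (-4, 6) and (7, 6):
    slope m = (6 − 6) / (7 − (-4)) = 0,
    intercept c = 6 − m·(-4) = 6.
Extremal: y(x) = 6.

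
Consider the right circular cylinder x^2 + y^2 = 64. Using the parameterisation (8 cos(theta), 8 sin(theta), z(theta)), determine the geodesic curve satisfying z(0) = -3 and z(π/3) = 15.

Parameterise the cylinder of radius R = 8 as
    r(θ) = (8 cos θ, 8 sin θ, z(θ)).
The arc-length element is
    ds = sqrt(64 + (dz/dθ)^2) dθ,
so the Lagrangian is L = sqrt(64 + z'^2).
L depends on z' only, not on z or θ, so ∂L/∂z = 0 and
    ∂L/∂z' = z' / sqrt(64 + z'^2).
The Euler-Lagrange equation gives
    d/dθ( z' / sqrt(64 + z'^2) ) = 0,
so z' is constant. Integrating once:
    z(θ) = a θ + b,
a helix on the cylinder (a straight line when the cylinder is unrolled). The constants a, b are determined by the endpoint conditions.
With endpoint conditions z(0) = -3 and z(π/3) = 15: from z(0) = b we get b = -3, and a·π/3 + -3 = 15 gives a = 54/π, so
    z(θ) = (54/π) θ − 3.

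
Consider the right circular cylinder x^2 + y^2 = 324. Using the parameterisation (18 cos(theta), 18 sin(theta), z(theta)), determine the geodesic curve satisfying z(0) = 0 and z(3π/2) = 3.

Parameterise the cylinder of radius R = 18 as
    r(θ) = (18 cos θ, 18 sin θ, z(θ)).
The arc-length element is
    ds = sqrt(324 + (dz/dθ)^2) dθ,
so the Lagrangian is L = sqrt(324 + z'^2).
L depends on z' only, not on z or θ, so ∂L/∂z = 0 and
    ∂L/∂z' = z' / sqrt(324 + z'^2).
The Euler-Lagrange equation gives
    d/dθ( z' / sqrt(324 + z'^2) ) = 0,
so z' is constant. Integrating once:
    z(θ) = a θ + b,
a helix on the cylinder (a straight line when the cylinder is unrolled). The constants a, b are determined by the endpoint conditions.
With endpoint conditions z(0) = 0 and z(3π/2) = 3: from z(0) = b we get b = 0, and a·3π/2 + 0 = 3 gives a = 2/π, so
    z(θ) = (2/π) θ.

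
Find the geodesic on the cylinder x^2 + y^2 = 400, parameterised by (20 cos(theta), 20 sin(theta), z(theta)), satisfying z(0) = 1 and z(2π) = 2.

Parameterise the cylinder of radius R = 20 as
    r(θ) = (20 cos θ, 20 sin θ, z(θ)).
The arc-length element is
    ds = sqrt(400 + (dz/dθ)^2) dθ,
so the Lagrangian is L = sqrt(400 + z'^2).
L depends on z' only, not on z or θ, so ∂L/∂z = 0 and
    ∂L/∂z' = z' / sqrt(400 + z'^2).
The Euler-Lagrange equation gives
    d/dθ( z' / sqrt(400 + z'^2) ) = 0,
so z' is constant. Integrating once:
    z(θ) = a θ + b,
a helix on the cylinder (a straight line when the cylinder is unrolled). The constants a, b are determined by the endpoint conditions.
With endpoint conditions z(0) = 1 and z(2π) = 2: from z(0) = b we get b = 1, and a·2π + 1 = 2 gives a = 1/(2π), so
    z(θ) = (1/(2π)) θ + 1.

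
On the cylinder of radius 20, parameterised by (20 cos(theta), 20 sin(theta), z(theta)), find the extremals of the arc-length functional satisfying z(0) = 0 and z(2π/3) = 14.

Parameterise the cylinder of radius R = 20 as
    r(θ) = (20 cos θ, 20 sin θ, z(θ)).
The arc-length element is
    ds = sqrt(400 + (dz/dθ)^2) dθ,
so the Lagrangian is L = sqrt(400 + z'^2).
L depends on z' only, not on z or θ, so ∂L/∂z = 0 and
    ∂L/∂z' = z' / sqrt(400 + z'^2).
The Euler-Lagrange equation gives
    d/dθ( z' / sqrt(400 + z'^2) ) = 0,
so z' is constant. Integrating once:
    z(θ) = a θ + b,
a helix on the cylinder (a straight line when the cylinder is unrolled). The constants a, b are determined by the endpoint conditions.
With endpoint conditions z(0) = 0 and z(2π/3) = 14: from z(0) = b we get b = 0, and a·2π/3 + 0 = 14 gives a = 21/π, so
    z(θ) = (21/π) θ.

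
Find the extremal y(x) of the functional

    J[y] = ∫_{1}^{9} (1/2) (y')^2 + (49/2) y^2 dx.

The Lagrangian is L = (1/2) (y')^2 + (49/2) y^2.
Compute ∂L/∂y = 49y, ∂L/∂y' = y'.
The Euler-Lagrange equation d/dx(∂L/∂y') − ∂L/∂y = 0 reduces to
    y'' − 49 y = 0.
Its general solution is
    y(x) = A e^(7x) + B e^(−7x),
with A, B fixed by the endpoint conditions.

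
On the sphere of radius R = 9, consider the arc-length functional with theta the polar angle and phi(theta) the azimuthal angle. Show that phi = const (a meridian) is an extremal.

On the sphere of radius R = 9 with spherical coordinates (θ, φ), the induced metric is
    ds^2 = 81(dθ^2 + sin^2(θ) dφ^2).
Using θ as the parameter, the arc-length functional becomes
    J[φ] = ∫ 9 sqrt(1 + sin^2(θ) (dφ/dθ)^2) dθ.
So L = 9 sqrt(1 + sin^2(θ) φ'^2). Compute
    ∂L/∂φ = 0  (L has no explicit φ dependence),
    ∂L/∂φ' = 9 sin^2(θ) φ' / sqrt(1 + sin^2(θ) φ'^2).
For the candidate φ(θ) = c (constant), φ' = 0, so ∂L/∂φ' evaluated along the candidate vanishes, and ∂L/∂φ is identically zero. Hence
    d/dθ(∂L/∂φ') − ∂L/∂φ = 0
is satisfied. Therefore meridians φ = const are extremals of arc length — they are geodesics on the sphere.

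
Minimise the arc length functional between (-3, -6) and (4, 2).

Arc-length functional: J[y] = ∫ sqrt(1 + (y')^2) dx.
Lagrangian L = sqrt(1 + (y')^2) has no explicit y dependence, so ∂L/∂y = 0 and the Euler-Lagrange equation gives
    d/dx( y' / sqrt(1 + (y')^2) ) = 0  ⇒  y' / sqrt(1 + (y')^2) = const.
Hence y' is constant, so y(x) is affine.
Fitting the endpoints (-3, -6) and (4, 2):
    slope m = (2 − (-6)) / (4 − (-3)) = 8/7,
    intercept c = (-6) − m·(-3) = -18/7.
Extremal: y(x) = (8/7) x - 18/7.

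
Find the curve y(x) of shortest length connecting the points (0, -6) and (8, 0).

Arc-length functional: J[y] = ∫ sqrt(1 + (y')^2) dx.
Lagrangian L = sqrt(1 + (y')^2) has no explicit y dependence, so ∂L/∂y = 0 and the Euler-Lagrange equation gives
    d/dx( y' / sqrt(1 + (y')^2) ) = 0  ⇒  y' / sqrt(1 + (y')^2) = const.
Hence y' is constant, so y(x) is affine.
Fitting the endpoints (0, -6) and (8, 0):
    slope m = (0 − (-6)) / (8 − 0) = 3/4,
    intercept c = (-6) − m·0 = -6.
Extremal: y(x) = (3/4) x - 6.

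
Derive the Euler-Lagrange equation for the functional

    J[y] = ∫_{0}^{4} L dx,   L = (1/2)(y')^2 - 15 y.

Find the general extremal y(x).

The Lagrangian is L = (1/2)(y')^2 - 15 y.
∂L/∂y = -15.
∂L/∂y' = y'.
The Euler-Lagrange equation d/dx(∂L/∂y') − ∂L/∂y = 0 becomes:
    y'' + 15 = 0
General solution: y(x) = -(15/2) x^2 + A x + B, where A and B are arbitrary constants fixed by the endpoint conditions.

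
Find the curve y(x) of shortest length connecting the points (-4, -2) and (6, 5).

Arc-length functional: J[y] = ∫ sqrt(1 + (y')^2) dx.
Lagrangian L = sqrt(1 + (y')^2) has no explicit y dependence, so ∂L/∂y = 0 and the Euler-Lagrange equation gives
    d/dx( y' / sqrt(1 + (y')^2) ) = 0  ⇒  y' / sqrt(1 + (y')^2) = const.
Hence y' is constant, so y(x) is affine.
Fitting the endpoints (-4, -2) and (6, 5):
    slope m = (5 − (-2)) / (6 − (-4)) = 7/10,
    intercept c = (-2) − m·(-4) = 4/5.
Extremal: y(x) = (7/10) x + 4/5.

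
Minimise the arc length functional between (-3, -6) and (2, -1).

Arc-length functional: J[y] = ∫ sqrt(1 + (y')^2) dx.
Lagrangian L = sqrt(1 + (y')^2) has no explicit y dependence, so ∂L/∂y = 0 and the Euler-Lagrange equation gives
    d/dx( y' / sqrt(1 + (y')^2) ) = 0  ⇒  y' / sqrt(1 + (y')^2) = const.
Hence y' is constant, so y(x) is affine.
Fitting the endpoints (-3, -6) and (2, -1):
    slope m = ((-1) − (-6)) / (2 − (-3)) = 1,
    intercept c = (-6) − m·(-3) = -3.
Extremal: y(x) = x - 3.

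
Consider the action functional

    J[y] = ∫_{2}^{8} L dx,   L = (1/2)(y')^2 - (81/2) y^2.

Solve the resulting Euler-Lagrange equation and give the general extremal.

The Lagrangian is L = (1/2)(y')^2 - (81/2) y^2.
∂L/∂y = -81y.
∂L/∂y' = y'.
The Euler-Lagrange equation d/dx(∂L/∂y') − ∂L/∂y = 0 becomes:
    y'' + 81 y = 0
General solution: y(x) = A sin(9x) + B cos(9x), where A and B are arbitrary constants fixed by the endpoint conditions.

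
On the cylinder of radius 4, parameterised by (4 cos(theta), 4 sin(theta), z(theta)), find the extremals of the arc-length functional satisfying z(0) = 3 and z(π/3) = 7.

Parameterise the cylinder of radius R = 4 as
    r(θ) = (4 cos θ, 4 sin θ, z(θ)).
The arc-length element is
    ds = sqrt(16 + (dz/dθ)^2) dθ,
so the Lagrangian is L = sqrt(16 + z'^2).
L depends on z' only, not on z or θ, so ∂L/∂z = 0 and
    ∂L/∂z' = z' / sqrt(16 + z'^2).
The Euler-Lagrange equation gives
    d/dθ( z' / sqrt(16 + z'^2) ) = 0,
so z' is constant. Integrating once:
    z(θ) = a θ + b,
a helix on the cylinder (a straight line when the cylinder is unrolled). The constants a, b are determined by the endpoint conditions.
With endpoint conditions z(0) = 3 and z(π/3) = 7: from z(0) = b we get b = 3, and a·π/3 + 3 = 7 gives a = 12/π, so
    z(θ) = (12/π) θ + 3.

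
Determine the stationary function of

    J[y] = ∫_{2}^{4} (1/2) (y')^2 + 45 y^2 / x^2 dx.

The Lagrangian is L = (1/2) (y')^2 + 45 y^2 / x^2.
Compute ∂L/∂y = 90y/x^2, ∂L/∂y' = y'.
The Euler-Lagrange equation d/dx(∂L/∂y') − ∂L/∂y = 0 reduces to
    y'' − 90/x^2 · y = 0  (x > 0).
Its general solution is
    y(x) = A x^10 + B x^(-9),
with A, B fixed by the endpoint conditions.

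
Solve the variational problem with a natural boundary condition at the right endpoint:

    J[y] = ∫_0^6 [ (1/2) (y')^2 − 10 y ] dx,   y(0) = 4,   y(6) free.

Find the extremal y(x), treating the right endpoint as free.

The Lagrangian L = (1/2) (y')^2 − 10 y gives
    ∂L/∂y = −10,   ∂L/∂y' = y'.
Euler-Lagrange: d/dx(y') − (−10) = 0, i.e. y'' + 10 = 0, so
    y(x) = −(10/2) x^2 + C1 x + C2.
Fixed left endpoint y(0) = 4 ⇒ C2 = 4.
The right endpoint x = 6 is free, so the natural (transversality) condition is ∂L/∂y' |_{x=6} = 0, i.e. y'(6) = 0.
Compute y'(x) = −10 x + C1, so y'(6) = −60 + C1 = 0 ⇒ C1 = 60.
Therefore the extremal is
    y(x) = −5 x^2 + 60 x + 4.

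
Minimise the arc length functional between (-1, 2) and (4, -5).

Arc-length functional: J[y] = ∫ sqrt(1 + (y')^2) dx.
Lagrangian L = sqrt(1 + (y')^2) has no explicit y dependence, so ∂L/∂y = 0 and the Euler-Lagrange equation gives
    d/dx( y' / sqrt(1 + (y')^2) ) = 0  ⇒  y' / sqrt(1 + (y')^2) = const.
Hence y' is constant, so y(x) is affine.
Fitting the endpoints (-1, 2) and (4, -5):
    slope m = ((-5) − 2) / (4 − (-1)) = -7/5,
    intercept c = 2 − m·(-1) = 3/5.
Extremal: y(x) = (-7/5) x + 3/5.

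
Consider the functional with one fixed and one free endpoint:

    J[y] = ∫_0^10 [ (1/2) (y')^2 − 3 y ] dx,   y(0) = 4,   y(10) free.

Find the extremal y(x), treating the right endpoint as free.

The Lagrangian L = (1/2) (y')^2 − 3 y gives
    ∂L/∂y = −3,   ∂L/∂y' = y'.
Euler-Lagrange: d/dx(y') − (−3) = 0, i.e. y'' + 3 = 0, so
    y(x) = −(3/2) x^2 + C1 x + C2.
Fixed left endpoint y(0) = 4 ⇒ C2 = 4.
The right endpoint x = 10 is free, so the natural (transversality) condition is ∂L/∂y' |_{x=10} = 0, i.e. y'(10) = 0.
Compute y'(x) = −3 x + C1, so y'(10) = −30 + C1 = 0 ⇒ C1 = 30.
Therefore the extremal is
    y(x) = −(3/2) x^2 + 30 x + 4.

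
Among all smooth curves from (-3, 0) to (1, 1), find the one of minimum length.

Arc-length functional: J[y] = ∫ sqrt(1 + (y')^2) dx.
Lagrangian L = sqrt(1 + (y')^2) has no explicit y dependence, so ∂L/∂y = 0 and the Euler-Lagrange equation gives
    d/dx( y' / sqrt(1 + (y')^2) ) = 0  ⇒  y' / sqrt(1 + (y')^2) = const.
Hence y' is constant, so y(x) is affine.
Fitting the endpoints (-3, 0) and (1, 1):
    slope m = (1 − 0) / (1 − (-3)) = 1/4,
    intercept c = 0 − m·(-3) = 3/4.
Extremal: y(x) = (1/4) x + 3/4.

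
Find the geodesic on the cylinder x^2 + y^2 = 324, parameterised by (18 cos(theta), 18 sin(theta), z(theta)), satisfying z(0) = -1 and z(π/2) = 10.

Parameterise the cylinder of radius R = 18 as
    r(θ) = (18 cos θ, 18 sin θ, z(θ)).
The arc-length element is
    ds = sqrt(324 + (dz/dθ)^2) dθ,
so the Lagrangian is L = sqrt(324 + z'^2).
L depends on z' only, not on z or θ, so ∂L/∂z = 0 and
    ∂L/∂z' = z' / sqrt(324 + z'^2).
The Euler-Lagrange equation gives
    d/dθ( z' / sqrt(324 + z'^2) ) = 0,
so z' is constant. Integrating once:
    z(θ) = a θ + b,
a helix on the cylinder (a straight line when the cylinder is unrolled). The constants a, b are determined by the endpoint conditions.
With endpoint conditions z(0) = -1 and z(π/2) = 10: from z(0) = b we get b = -1, and a·π/2 + -1 = 10 gives a = 22/π, so
    z(θ) = (22/π) θ − 1.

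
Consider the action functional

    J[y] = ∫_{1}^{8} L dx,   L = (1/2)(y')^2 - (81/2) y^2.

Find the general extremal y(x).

The Lagrangian is L = (1/2)(y')^2 - (81/2) y^2.
∂L/∂y = -81y.
∂L/∂y' = y'.
The Euler-Lagrange equation d/dx(∂L/∂y') − ∂L/∂y = 0 becomes:
    y'' + 81 y = 0
General solution: y(x) = A sin(9x) + B cos(9x), where A and B are arbitrary constants fixed by the endpoint conditions.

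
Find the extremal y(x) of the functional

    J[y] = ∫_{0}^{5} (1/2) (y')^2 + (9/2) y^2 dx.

The Lagrangian is L = (1/2) (y')^2 + (9/2) y^2.
Compute ∂L/∂y = 9y, ∂L/∂y' = y'.
The Euler-Lagrange equation d/dx(∂L/∂y') − ∂L/∂y = 0 reduces to
    y'' − 9 y = 0.
Its general solution is
    y(x) = A e^(3x) + B e^(−3x),
with A, B fixed by the endpoint conditions.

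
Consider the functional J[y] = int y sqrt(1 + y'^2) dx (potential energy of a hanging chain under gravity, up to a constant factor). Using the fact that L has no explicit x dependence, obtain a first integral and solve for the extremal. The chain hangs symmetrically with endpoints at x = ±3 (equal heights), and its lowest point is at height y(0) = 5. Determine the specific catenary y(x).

The Lagrangian L(y, y') = y sqrt(1 + y'^2) has no explicit x dependence, so the Beltrami identity applies:
    L − y' ∂L/∂y' = C.
Compute ∂L/∂y' = y · y' / sqrt(1 + y'^2). Then
    L − y' ∂L/∂y'
    = y sqrt(1 + y'^2) − y · y'^2 / sqrt(1 + y'^2)
    = y (1 + y'^2 − y'^2) / sqrt(1 + y'^2)
    = y / sqrt(1 + y'^2) = C.
Squaring gives y^2 = C^2 (1 + y'^2), i.e.
    y'^2 = y^2 / C^2 − 1.
Separating variables,
    dy / sqrt(y^2 − C^2) = dx / C,
and integrating gives arccosh(y / C) = (x − a)/C, so
    y(x) = C cosh((x − a)/C),
the catenary. The constants C and a are fixed by the two endpoint conditions (and, for the hanging-chain problem, the length constraint selects C).
Now fit the given data. The endpoints x = ±3 are symmetric at equal height, so the catenary is even about its minimum: a = 0 and y(x) = C cosh(x/C). The lowest point is y(0) = C cosh(0) = C, and we are told y(0) = 5, so C = 5. Therefore
    y(x) = 5 cosh(x/5),
and at the endpoints
    y(±3) = 5 cosh(3/5).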